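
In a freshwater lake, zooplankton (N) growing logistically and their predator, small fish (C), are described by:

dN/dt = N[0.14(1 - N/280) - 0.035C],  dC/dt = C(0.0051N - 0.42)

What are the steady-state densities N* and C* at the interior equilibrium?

From dC/dt = 0 with C > 0: 0.0051N* = 0.42, so N* = 82.4.
Substitute into dN/dt = 0: 0.14(1 - 82.4/280) = 0.035C*.
The bracket is 0.706, giving C* = 0.0988/0.035 = 2.82.

N* ≈ 82.4, C* ≈ 2.82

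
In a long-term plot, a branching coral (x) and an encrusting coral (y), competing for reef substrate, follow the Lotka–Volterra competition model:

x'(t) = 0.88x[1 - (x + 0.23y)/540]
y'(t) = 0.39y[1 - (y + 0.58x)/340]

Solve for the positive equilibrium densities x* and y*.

Setting both brackets to zero gives the nullclines x + 0.23y = 540 and 0.58x + y = 340.
Substituting y = 340 - 0.58x into the first: x(1 - 0.23·0.58) = 540 - 0.23·340.
So x* = 462/0.867 = 533, and then y* = 340 - 0.58·533 = 30.9.

x* ≈ 533, y* ≈ 30.9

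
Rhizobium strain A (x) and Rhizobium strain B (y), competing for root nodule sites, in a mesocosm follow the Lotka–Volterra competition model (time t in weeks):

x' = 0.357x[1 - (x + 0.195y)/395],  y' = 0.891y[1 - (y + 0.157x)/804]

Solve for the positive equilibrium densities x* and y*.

Setting both brackets to zero gives the nullclines x + 0.195y = 395 and 0.157x + y = 804.
Substituting y = 804 - 0.157x into the first: x(1 - 0.195·0.157) = 395 - 0.195·804.
So x* = 238/0.969 = 246, and then y* = 804 - 0.157·246 = 765.

x* ≈ 246, y* ≈ 765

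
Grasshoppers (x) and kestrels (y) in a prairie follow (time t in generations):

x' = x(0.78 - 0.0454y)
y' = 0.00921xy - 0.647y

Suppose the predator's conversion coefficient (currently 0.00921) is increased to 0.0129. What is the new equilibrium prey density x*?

x* ≈ 50.2

At the interior fixed point, setting dy/dt = 0 with y > 0 fixes x* = (predator death rate)/(xy coefficient) — independent of the other coefficients.
With the change, x* = 0.647/0.0129 = 50.2; it falls from 70.2.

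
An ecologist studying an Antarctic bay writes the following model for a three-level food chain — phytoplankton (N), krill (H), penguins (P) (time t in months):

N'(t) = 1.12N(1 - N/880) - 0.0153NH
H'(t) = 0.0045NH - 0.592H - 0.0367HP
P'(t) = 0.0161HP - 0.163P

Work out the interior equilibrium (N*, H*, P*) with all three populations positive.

N* ≈ 758, H* ≈ 10.1, P* ≈ 76.8

From dP/dt = 0: 0.0161H* = 0.163, so H* = 10.1.
From dN/dt = 0: 1.12(1 - N*/880) = 0.0153·10.1, giving N* = 880·(1 - 0.138) = 758.
From dH/dt = 0: 0.0045·758 - 0.592 = 0.0367P*, so P* = 2.82/0.0367 = 76.8.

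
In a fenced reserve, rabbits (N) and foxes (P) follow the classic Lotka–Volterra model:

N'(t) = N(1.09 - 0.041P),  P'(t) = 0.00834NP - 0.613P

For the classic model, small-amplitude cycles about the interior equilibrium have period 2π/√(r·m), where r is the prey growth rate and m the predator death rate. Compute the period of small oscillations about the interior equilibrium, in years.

Here r = 1.09 and m = 0.613, so r·m = 0.668.
ω = √0.668 = 0.817 per year, hence T = 2π/ω ≈ 7.69 years.

T ≈ 7.69 years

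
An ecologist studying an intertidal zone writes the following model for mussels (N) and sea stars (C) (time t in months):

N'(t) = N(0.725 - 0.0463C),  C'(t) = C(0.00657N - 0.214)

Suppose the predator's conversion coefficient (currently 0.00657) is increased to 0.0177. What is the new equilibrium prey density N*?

N* ≈ 12.1

At the interior fixed point, setting dC/dt = 0 with C > 0 fixes N* = (predator death rate)/(NC coefficient) — independent of the other coefficients.
With the change, N* = 0.214/0.0177 = 12.1; it falls from 32.6.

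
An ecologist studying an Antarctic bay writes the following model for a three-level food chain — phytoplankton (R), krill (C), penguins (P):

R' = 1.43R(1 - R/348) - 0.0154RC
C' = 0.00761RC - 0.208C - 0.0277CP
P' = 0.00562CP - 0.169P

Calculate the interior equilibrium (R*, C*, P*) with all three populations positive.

R* ≈ 235, C* ≈ 30.1, P* ≈ 57.1

From dP/dt = 0: 0.00562C* = 0.169, so C* = 30.1.
From dR/dt = 0: 1.43(1 - R*/348) = 0.0154·30.1, giving R* = 348·(1 - 0.324) = 235.
From dC/dt = 0: 0.00761·235 - 0.208 = 0.0277P*, so P* = 1.58/0.0277 = 57.1.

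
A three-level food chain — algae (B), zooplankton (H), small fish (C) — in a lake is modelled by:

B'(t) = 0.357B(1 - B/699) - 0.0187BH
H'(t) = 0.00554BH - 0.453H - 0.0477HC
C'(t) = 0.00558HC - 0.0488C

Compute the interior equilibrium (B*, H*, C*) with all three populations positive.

B* ≈ 379, H* ≈ 8.75, C* ≈ 34.5

From dC/dt = 0: 0.00558H* = 0.0488, so H* = 8.75.
From dB/dt = 0: 0.357(1 - B*/699) = 0.0187·8.75, giving B* = 699·(1 - 0.458) = 379.
From dH/dt = 0: 0.00554·379 - 0.453 = 0.0477C*, so C* = 1.65/0.0477 = 34.5.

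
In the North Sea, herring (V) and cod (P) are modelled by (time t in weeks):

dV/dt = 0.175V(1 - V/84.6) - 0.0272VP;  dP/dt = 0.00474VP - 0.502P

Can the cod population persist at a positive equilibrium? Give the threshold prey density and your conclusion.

The predator equation gives dP/dt > 0 only when V > 0.502/0.00474 = 106.
Without the predator, V → K = 84.6. Since 84.6 < 106, the predator cannot invade.

Threshold V = 106; K < 106, so no, the predator goes extinct.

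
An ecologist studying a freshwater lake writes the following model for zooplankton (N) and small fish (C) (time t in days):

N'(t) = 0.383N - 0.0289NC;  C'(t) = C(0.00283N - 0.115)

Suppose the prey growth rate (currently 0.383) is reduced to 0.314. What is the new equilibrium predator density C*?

At the interior fixed point, setting dN/dt = 0 with N > 0 fixes C* = (prey growth rate)/(NC coefficient) — independent of the other coefficients.
With the change, C* = 0.314/0.0289 = 10.9; it falls from 13.3.

C* ≈ 10.9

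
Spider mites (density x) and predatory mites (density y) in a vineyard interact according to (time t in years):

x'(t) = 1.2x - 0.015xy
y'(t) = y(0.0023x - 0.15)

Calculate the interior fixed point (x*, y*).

x* ≈ 65.2, y* ≈ 80

Set dy/dt = 0 with y > 0: 0.0023x - 0.15 = 0, so x* = 0.15/0.0023 = 65.2.
Set dx/dt = 0 with x > 0: 1.2 - 0.015y = 0, so y* = 1.2/0.015 = 80.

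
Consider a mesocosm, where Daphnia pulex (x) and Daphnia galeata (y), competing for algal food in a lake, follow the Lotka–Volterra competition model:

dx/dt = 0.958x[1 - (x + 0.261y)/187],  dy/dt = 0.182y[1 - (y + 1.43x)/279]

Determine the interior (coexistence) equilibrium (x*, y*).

x* ≈ 182, y* ≈ 18.5

Setting both brackets to zero gives the nullclines x + 0.261y = 187 and 1.43x + y = 279.
Substituting y = 279 - 1.43x into the first: x(1 - 0.261·1.43) = 187 - 0.261·279.
So x* = 114/0.627 = 182, and then y* = 279 - 1.43·182 = 18.5.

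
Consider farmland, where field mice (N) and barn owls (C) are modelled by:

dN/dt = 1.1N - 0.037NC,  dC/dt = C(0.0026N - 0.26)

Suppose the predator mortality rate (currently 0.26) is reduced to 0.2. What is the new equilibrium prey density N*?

At the interior fixed point, setting dC/dt = 0 with C > 0 fixes N* = (predator death rate)/(NC coefficient) — independent of the other coefficients.
With the change, N* = 0.2/0.0026 = 76.9; it falls from 100.

N* ≈ 76.9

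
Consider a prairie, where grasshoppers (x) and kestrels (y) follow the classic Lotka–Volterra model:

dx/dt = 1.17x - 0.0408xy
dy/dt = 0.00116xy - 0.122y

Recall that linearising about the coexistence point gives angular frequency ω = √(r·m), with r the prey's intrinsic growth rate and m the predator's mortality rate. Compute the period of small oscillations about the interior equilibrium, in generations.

Here r = 1.17 and m = 0.122, so r·m = 0.143.
ω = √0.143 = 0.378 per generation, hence T = 2π/ω ≈ 16.6 generations.

T ≈ 16.6 generations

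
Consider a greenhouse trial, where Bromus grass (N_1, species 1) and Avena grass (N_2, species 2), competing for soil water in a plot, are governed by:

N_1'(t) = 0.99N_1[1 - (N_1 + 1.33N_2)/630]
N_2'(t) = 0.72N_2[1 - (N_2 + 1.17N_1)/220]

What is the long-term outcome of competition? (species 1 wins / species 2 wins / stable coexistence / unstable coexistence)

Compare the nullcline intercepts: K1/α12 = 630/1.33 = 474 > K2 = 220; K2/α21 = 220/1.17 = 188 < K1 = 630.
Since the inequalities point opposite ways, species 1 can invade but species 2 cannot.

species 1 excludes species 2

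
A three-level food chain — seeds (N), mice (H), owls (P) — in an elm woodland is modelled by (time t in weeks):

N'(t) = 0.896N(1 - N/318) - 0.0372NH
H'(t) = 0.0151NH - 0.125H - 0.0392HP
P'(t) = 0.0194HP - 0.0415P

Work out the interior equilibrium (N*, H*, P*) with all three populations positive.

N* ≈ 290, H* ≈ 2.14, P* ≈ 108

From dP/dt = 0: 0.0194H* = 0.0415, so H* = 2.14.
From dN/dt = 0: 0.896(1 - N*/318) = 0.0372·2.14, giving N* = 318·(1 - 0.0888) = 290.
From dH/dt = 0: 0.0151·290 - 0.125 = 0.0392P*, so P* = 4.25/0.0392 = 108.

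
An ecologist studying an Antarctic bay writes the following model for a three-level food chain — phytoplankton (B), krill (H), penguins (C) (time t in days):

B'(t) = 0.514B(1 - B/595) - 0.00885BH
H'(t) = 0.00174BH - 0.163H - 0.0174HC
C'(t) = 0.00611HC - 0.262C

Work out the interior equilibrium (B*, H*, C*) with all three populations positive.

B* ≈ 156, H* ≈ 42.9, C* ≈ 6.2

From dC/dt = 0: 0.00611H* = 0.262, so H* = 42.9.
From dB/dt = 0: 0.514(1 - B*/595) = 0.00885·42.9, giving B* = 595·(1 - 0.738) = 156.
From dH/dt = 0: 0.00174·156 - 0.163 = 0.0174C*, so C* = 0.108/0.0174 = 6.2.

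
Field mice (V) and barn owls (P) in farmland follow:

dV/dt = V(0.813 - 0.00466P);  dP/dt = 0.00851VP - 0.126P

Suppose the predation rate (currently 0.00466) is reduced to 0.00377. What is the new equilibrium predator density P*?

At the interior fixed point, setting dV/dt = 0 with V > 0 fixes P* = (prey growth rate)/(VP coefficient) — independent of the other coefficients.
With the change, P* = 0.813/0.00377 = 216; it rises from 174.

P* ≈ 216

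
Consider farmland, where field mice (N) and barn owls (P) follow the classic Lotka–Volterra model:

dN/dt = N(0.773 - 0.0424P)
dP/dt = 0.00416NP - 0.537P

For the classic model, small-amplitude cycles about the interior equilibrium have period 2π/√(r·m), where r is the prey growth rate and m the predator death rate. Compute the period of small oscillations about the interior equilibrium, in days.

Here r = 0.773 and m = 0.537, so r·m = 0.415.
ω = √0.415 = 0.644 per day, hence T = 2π/ω ≈ 9.75 days.

T ≈ 9.75 days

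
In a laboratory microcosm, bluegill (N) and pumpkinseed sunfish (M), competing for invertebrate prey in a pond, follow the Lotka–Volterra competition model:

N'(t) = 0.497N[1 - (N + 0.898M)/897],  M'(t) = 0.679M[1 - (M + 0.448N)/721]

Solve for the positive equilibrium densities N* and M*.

Setting both brackets to zero gives the nullclines N + 0.898M = 897 and 0.448N + M = 721.
Substituting M = 721 - 0.448N into the first: N(1 - 0.898·0.448) = 897 - 0.898·721.
So N* = 250/0.598 = 418, and then M* = 721 - 0.448·418 = 534.

N* ≈ 418, M* ≈ 534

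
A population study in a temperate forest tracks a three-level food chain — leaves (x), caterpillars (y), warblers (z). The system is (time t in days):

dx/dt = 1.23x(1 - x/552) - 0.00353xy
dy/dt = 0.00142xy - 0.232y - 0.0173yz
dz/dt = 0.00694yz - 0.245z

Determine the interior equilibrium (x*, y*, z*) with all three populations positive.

From dz/dt = 0: 0.00694y* = 0.245, so y* = 35.3.
From dx/dt = 0: 1.23(1 - x*/552) = 0.00353·35.3, giving x* = 552·(1 - 0.101) = 496.
From dy/dt = 0: 0.00142·496 - 0.232 = 0.0173z*, so z* = 0.472/0.0173 = 27.3.

x* ≈ 496, y* ≈ 35.3, z* ≈ 27.3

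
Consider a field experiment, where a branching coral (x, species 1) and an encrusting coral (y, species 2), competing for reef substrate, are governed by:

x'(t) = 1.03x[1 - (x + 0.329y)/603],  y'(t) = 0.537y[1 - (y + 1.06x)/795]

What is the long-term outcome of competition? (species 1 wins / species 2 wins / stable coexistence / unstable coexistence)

Compare the nullcline intercepts: K1/α12 = 603/0.329 = 1830 > K2 = 795; K2/α21 = 795/1.06 = 750 > K1 = 603.
Since both inequalities hold, each species can invade when rare, so the interior equilibrium is stable.

stable coexistence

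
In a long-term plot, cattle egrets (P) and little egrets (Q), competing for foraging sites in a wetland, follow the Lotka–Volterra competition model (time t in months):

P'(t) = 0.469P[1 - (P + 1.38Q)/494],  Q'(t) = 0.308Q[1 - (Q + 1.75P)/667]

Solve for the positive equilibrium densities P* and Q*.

P* ≈ 301, Q* ≈ 140

Setting both brackets to zero gives the nullclines P + 1.38Q = 494 and 1.75P + Q = 667.
Substituting Q = 667 - 1.75P into the first: P(1 - 1.38·1.75) = 494 - 1.38·667.
So P* = -426/-1.42 = 301, and then Q* = 667 - 1.75·301 = 140.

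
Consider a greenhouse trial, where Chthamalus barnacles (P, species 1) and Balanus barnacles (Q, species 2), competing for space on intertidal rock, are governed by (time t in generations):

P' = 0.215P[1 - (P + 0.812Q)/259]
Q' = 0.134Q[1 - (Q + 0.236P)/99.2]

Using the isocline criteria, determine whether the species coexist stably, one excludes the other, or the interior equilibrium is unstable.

stable coexistence

Compare the nullcline intercepts: K1/α12 = 259/0.812 = 319 > K2 = 99.2; K2/α21 = 99.2/0.236 = 420 > K1 = 259.
Since both inequalities hold, each species can invade when rare, so the interior equilibrium is stable.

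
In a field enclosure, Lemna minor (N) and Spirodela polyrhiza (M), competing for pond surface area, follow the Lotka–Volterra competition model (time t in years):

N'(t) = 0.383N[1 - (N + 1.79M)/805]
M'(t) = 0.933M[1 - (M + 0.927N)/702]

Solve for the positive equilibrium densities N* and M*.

Setting both brackets to zero gives the nullclines N + 1.79M = 805 and 0.927N + M = 702.
Substituting M = 702 - 0.927N into the first: N(1 - 1.79·0.927) = 805 - 1.79·702.
So N* = -452/-0.659 = 685, and then M* = 702 - 0.927·685 = 67.1.

N* ≈ 685, M* ≈ 67.1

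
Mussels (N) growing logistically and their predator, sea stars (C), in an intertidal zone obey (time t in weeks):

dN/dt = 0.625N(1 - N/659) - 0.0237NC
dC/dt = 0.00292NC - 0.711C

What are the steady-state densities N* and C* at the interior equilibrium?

N* ≈ 243, C* ≈ 16.6

From dC/dt = 0 with C > 0: 0.00292N* = 0.711, so N* = 243.
Substitute into dN/dt = 0: 0.625(1 - 243/659) = 0.0237C*.
The bracket is 0.631, giving C* = 0.394/0.0237 = 16.6.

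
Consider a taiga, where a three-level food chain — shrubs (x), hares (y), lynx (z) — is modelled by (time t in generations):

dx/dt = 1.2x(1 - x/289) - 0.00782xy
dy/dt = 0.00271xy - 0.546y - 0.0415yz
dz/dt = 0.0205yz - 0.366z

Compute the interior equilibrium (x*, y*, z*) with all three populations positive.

x* ≈ 255, y* ≈ 17.9, z* ≈ 3.52

From dz/dt = 0: 0.0205y* = 0.366, so y* = 17.9.
From dx/dt = 0: 1.2(1 - x*/289) = 0.00782·17.9, giving x* = 289·(1 - 0.116) = 255.
From dy/dt = 0: 0.00271·255 - 0.546 = 0.0415z*, so z* = 0.146/0.0415 = 3.52.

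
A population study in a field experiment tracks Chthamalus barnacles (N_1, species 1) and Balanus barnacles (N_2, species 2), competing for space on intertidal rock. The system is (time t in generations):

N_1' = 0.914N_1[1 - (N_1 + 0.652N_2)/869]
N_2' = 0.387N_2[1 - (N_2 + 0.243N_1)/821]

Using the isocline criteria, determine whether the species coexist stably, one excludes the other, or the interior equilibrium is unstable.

stable coexistence

Compare the nullcline intercepts: K1/α12 = 869/0.652 = 1330 > K2 = 821; K2/α21 = 821/0.243 = 3380 > K1 = 869.
Since both inequalities hold, each species can invade when rare, so the interior equilibrium is stable.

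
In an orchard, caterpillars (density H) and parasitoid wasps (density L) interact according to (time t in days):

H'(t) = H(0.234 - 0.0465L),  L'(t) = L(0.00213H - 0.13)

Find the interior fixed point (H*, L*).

Set dL/dt = 0 with L > 0: 0.00213H - 0.13 = 0, so H* = 0.13/0.00213 = 61.
Set dH/dt = 0 with H > 0: 0.234 - 0.0465L = 0, so L* = 0.234/0.0465 = 5.03.

H* ≈ 61, L* ≈ 5.03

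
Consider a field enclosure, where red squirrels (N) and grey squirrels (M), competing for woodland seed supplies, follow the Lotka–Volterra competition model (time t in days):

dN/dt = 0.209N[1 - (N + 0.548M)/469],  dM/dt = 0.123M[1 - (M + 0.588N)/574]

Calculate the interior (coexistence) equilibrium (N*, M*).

Setting both brackets to zero gives the nullclines N + 0.548M = 469 and 0.588N + M = 574.
Substituting M = 574 - 0.588N into the first: N(1 - 0.548·0.588) = 469 - 0.548·574.
So N* = 154/0.678 = 228, and then M* = 574 - 0.588·228 = 440.

N* ≈ 228, M* ≈ 440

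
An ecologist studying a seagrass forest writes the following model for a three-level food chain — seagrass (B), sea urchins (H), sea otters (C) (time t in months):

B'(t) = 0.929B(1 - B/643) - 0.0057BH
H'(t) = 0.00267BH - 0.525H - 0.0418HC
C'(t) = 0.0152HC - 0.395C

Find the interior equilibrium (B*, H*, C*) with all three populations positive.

From dC/dt = 0: 0.0152H* = 0.395, so H* = 26.
From dB/dt = 0: 0.929(1 - B*/643) = 0.0057·26, giving B* = 643·(1 - 0.159) = 540.
From dH/dt = 0: 0.00267·540 - 0.525 = 0.0418C*, so C* = 0.918/0.0418 = 22.

B* ≈ 540, H* ≈ 26, C* ≈ 22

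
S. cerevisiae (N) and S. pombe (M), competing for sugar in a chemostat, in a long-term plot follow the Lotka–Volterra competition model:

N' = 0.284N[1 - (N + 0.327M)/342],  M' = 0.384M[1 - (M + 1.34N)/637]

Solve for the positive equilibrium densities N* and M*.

Setting both brackets to zero gives the nullclines N + 0.327M = 342 and 1.34N + M = 637.
Substituting M = 637 - 1.34N into the first: N(1 - 0.327·1.34) = 342 - 0.327·637.
So N* = 134/0.562 = 238, and then M* = 637 - 1.34·238 = 318.

N* ≈ 238, M* ≈ 318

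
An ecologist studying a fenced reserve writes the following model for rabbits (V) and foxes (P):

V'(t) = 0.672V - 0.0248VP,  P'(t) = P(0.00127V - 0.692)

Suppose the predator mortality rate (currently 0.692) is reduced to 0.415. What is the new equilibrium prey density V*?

V* ≈ 327

At the interior fixed point, setting dP/dt = 0 with P > 0 fixes V* = (predator death rate)/(VP coefficient) — independent of the other coefficients.
With the change, V* = 0.415/0.00127 = 327; it falls from 545.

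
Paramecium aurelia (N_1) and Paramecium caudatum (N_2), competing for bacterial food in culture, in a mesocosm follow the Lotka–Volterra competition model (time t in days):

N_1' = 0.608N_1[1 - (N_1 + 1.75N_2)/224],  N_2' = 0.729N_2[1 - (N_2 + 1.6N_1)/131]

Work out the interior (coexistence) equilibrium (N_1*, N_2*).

N_1* ≈ 2.92, N_2* ≈ 126

Setting both brackets to zero gives the nullclines N_1 + 1.75N_2 = 224 and 1.6N_1 + N_2 = 131.
Substituting N_2 = 131 - 1.6N_1 into the first: N_1(1 - 1.75·1.6) = 224 - 1.75·131.
So N_1* = -5.25/-1.8 = 2.92, and then N_2* = 131 - 1.6·2.92 = 126.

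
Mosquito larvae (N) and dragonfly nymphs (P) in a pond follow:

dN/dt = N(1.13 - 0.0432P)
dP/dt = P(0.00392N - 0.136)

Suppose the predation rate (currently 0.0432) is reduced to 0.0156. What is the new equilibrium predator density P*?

At the interior fixed point, setting dN/dt = 0 with N > 0 fixes P* = (prey growth rate)/(NP coefficient) — independent of the other coefficients.
With the change, P* = 1.13/0.0156 = 72.4; it rises from 26.2.

P* ≈ 72.4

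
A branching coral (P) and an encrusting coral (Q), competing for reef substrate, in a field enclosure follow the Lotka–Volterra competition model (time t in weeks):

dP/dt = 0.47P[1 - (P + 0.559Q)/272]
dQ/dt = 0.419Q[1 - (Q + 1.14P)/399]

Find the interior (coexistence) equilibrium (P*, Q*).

P* ≈ 135, Q* ≈ 245

Setting both brackets to zero gives the nullclines P + 0.559Q = 272 and 1.14P + Q = 399.
Substituting Q = 399 - 1.14P into the first: P(1 - 0.559·1.14) = 272 - 0.559·399.
So P* = 49/0.363 = 135, and then Q* = 399 - 1.14·135 = 245.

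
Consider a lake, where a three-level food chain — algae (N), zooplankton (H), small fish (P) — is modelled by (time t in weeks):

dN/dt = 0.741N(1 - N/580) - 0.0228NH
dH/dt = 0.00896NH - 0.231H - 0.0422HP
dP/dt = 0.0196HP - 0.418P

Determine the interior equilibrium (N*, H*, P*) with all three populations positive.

N* ≈ 199, H* ≈ 21.3, P* ≈ 36.9

From dP/dt = 0: 0.0196H* = 0.418, so H* = 21.3.
From dN/dt = 0: 0.741(1 - N*/580) = 0.0228·21.3, giving N* = 580·(1 - 0.656) = 199.
From dH/dt = 0: 0.00896·199 - 0.231 = 0.0422P*, so P* = 1.56/0.0422 = 36.9.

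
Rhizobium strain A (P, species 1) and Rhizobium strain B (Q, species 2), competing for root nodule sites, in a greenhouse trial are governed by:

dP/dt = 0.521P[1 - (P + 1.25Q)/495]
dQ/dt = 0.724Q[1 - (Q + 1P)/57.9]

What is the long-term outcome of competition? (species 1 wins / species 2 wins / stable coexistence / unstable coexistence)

species 1 excludes species 2

Compare the nullcline intercepts: K1/α12 = 495/1.25 = 396 > K2 = 57.9; K2/α21 = 57.9/1 = 57.9 < K1 = 495.
Since the inequalities point opposite ways, species 1 can invade but species 2 cannot.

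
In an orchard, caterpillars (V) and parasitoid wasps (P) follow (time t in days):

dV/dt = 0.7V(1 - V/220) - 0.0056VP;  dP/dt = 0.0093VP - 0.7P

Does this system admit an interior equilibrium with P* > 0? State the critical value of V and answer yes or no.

The predator equation gives dP/dt > 0 only when V > 0.7/0.0093 = 75.3.
Without the predator, V → K = 220. Since 220 > 75.3, the predator can invade and persist.

Threshold V = 75.3; K > 75.3, so yes, the predator persists.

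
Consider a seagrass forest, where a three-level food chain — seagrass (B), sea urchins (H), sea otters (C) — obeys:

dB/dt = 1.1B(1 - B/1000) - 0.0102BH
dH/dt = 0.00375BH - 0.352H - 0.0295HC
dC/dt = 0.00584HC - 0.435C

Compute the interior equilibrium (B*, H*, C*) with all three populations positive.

B* ≈ 309, H* ≈ 74.5, C* ≈ 27.4

From dC/dt = 0: 0.00584H* = 0.435, so H* = 74.5.
From dB/dt = 0: 1.1(1 - B*/1000) = 0.0102·74.5, giving B* = 1000·(1 - 0.691) = 309.
From dH/dt = 0: 0.00375·309 - 0.352 = 0.0295C*, so C* = 0.808/0.0295 = 27.4.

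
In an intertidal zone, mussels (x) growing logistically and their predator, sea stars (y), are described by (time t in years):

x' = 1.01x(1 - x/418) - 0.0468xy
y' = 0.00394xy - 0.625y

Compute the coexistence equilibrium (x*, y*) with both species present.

x* ≈ 159, y* ≈ 13.4

From dy/dt = 0 with y > 0: 0.00394x* = 0.625, so x* = 159.
Substitute into dx/dt = 0: 1.01(1 - 159/418) = 0.0468y*.
The bracket is 0.621, giving y* = 0.627/0.0468 = 13.4.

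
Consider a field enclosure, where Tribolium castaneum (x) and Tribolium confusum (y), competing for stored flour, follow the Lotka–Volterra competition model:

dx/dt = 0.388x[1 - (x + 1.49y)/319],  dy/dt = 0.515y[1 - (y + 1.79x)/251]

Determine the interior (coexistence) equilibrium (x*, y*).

Setting both brackets to zero gives the nullclines x + 1.49y = 319 and 1.79x + y = 251.
Substituting y = 251 - 1.79x into the first: x(1 - 1.49·1.79) = 319 - 1.49·251.
So x* = -55/-1.67 = 33, and then y* = 251 - 1.79·33 = 192.

x* ≈ 33, y* ≈ 192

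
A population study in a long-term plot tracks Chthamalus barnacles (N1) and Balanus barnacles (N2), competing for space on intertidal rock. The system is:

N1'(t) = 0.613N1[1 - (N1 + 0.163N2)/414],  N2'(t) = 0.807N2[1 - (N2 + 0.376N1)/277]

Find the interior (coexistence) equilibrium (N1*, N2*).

Setting both brackets to zero gives the nullclines N1 + 0.163N2 = 414 and 0.376N1 + N2 = 277.
Substituting N2 = 277 - 0.376N1 into the first: N1(1 - 0.163·0.376) = 414 - 0.163·277.
So N1* = 369/0.939 = 393, and then N2* = 277 - 0.376·393 = 129.

N1* ≈ 393, N2* ≈ 129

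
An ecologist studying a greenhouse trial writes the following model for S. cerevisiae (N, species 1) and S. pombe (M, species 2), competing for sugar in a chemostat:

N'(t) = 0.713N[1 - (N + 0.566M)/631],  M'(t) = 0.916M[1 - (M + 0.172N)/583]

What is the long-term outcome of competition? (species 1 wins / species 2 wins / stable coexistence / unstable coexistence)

stable coexistence

Compare the nullcline intercepts: K1/α12 = 631/0.566 = 1110 > K2 = 583; K2/α21 = 583/0.172 = 3390 > K1 = 631.
Since both inequalities hold, each species can invade when rare, so the interior equilibrium is stable.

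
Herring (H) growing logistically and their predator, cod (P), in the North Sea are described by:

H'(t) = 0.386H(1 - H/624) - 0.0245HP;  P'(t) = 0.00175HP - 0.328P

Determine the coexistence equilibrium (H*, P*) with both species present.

From dP/dt = 0 with P > 0: 0.00175H* = 0.328, so H* = 187.
Substitute into dH/dt = 0: 0.386(1 - 187/624) = 0.0245P*.
The bracket is 0.7, giving P* = 0.27/0.0245 = 11.

H* ≈ 187, P* ≈ 11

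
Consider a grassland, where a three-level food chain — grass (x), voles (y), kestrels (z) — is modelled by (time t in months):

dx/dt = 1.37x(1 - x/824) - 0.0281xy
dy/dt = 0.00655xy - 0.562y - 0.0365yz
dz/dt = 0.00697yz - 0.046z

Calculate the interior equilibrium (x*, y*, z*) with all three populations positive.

From dz/dt = 0: 0.00697y* = 0.046, so y* = 6.6.
From dx/dt = 0: 1.37(1 - x*/824) = 0.0281·6.6, giving x* = 824·(1 - 0.135) = 712.
From dy/dt = 0: 0.00655·712 - 0.562 = 0.0365z*, so z* = 4.1/0.0365 = 112.

x* ≈ 712, y* ≈ 6.6, z* ≈ 112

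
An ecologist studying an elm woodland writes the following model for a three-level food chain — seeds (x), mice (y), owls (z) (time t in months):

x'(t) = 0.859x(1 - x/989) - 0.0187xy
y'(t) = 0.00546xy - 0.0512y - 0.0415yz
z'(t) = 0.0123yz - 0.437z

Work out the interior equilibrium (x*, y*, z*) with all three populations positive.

x* ≈ 224, y* ≈ 35.5, z* ≈ 28.2

From dz/dt = 0: 0.0123y* = 0.437, so y* = 35.5.
From dx/dt = 0: 0.859(1 - x*/989) = 0.0187·35.5, giving x* = 989·(1 - 0.773) = 224.
From dy/dt = 0: 0.00546·224 - 0.0512 = 0.0415z*, so z* = 1.17/0.0415 = 28.2.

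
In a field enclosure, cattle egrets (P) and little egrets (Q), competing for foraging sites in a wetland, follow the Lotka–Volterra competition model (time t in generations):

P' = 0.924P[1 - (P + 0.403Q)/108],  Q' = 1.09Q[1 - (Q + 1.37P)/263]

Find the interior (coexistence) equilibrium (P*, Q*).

P* ≈ 4.49, Q* ≈ 257

Setting both brackets to zero gives the nullclines P + 0.403Q = 108 and 1.37P + Q = 263.
Substituting Q = 263 - 1.37P into the first: P(1 - 0.403·1.37) = 108 - 0.403·263.
So P* = 2.01/0.448 = 4.49, and then Q* = 263 - 1.37·4.49 = 257.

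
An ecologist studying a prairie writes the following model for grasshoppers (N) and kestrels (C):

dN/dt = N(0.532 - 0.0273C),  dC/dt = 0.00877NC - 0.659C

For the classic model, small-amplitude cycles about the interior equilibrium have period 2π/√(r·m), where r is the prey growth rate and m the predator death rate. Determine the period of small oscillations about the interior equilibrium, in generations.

Here r = 0.532 and m = 0.659, so r·m = 0.351.
ω = √0.351 = 0.592 per generation, hence T = 2π/ω ≈ 10.6 generations.

T ≈ 10.6 generations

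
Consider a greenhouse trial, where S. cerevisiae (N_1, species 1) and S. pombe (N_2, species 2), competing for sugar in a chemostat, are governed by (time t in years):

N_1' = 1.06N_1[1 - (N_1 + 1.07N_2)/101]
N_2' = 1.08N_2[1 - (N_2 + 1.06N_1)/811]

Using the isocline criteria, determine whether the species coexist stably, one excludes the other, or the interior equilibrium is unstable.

Compare the nullcline intercepts: K1/α12 = 101/1.07 = 94.4 < K2 = 811; K2/α21 = 811/1.06 = 765 > K1 = 101.
Since the inequalities point opposite ways, species 2 can invade but species 1 cannot.

species 2 excludes species 1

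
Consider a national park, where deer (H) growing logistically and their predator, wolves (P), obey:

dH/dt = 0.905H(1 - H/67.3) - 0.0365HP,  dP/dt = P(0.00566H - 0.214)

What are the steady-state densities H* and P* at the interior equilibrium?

H* ≈ 37.8, P* ≈ 10.9

From dP/dt = 0 with P > 0: 0.00566H* = 0.214, so H* = 37.8.
Substitute into dH/dt = 0: 0.905(1 - 37.8/67.3) = 0.0365P*.
The bracket is 0.438, giving P* = 0.397/0.0365 = 10.9.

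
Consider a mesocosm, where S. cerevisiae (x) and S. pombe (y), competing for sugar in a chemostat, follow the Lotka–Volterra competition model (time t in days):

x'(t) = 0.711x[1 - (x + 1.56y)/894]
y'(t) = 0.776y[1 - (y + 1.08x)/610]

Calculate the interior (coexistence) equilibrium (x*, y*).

x* ≈ 84.1, y* ≈ 519

Setting both brackets to zero gives the nullclines x + 1.56y = 894 and 1.08x + y = 610.
Substituting y = 610 - 1.08x into the first: x(1 - 1.56·1.08) = 894 - 1.56·610.
So x* = -57.6/-0.685 = 84.1, and then y* = 610 - 1.08·84.1 = 519.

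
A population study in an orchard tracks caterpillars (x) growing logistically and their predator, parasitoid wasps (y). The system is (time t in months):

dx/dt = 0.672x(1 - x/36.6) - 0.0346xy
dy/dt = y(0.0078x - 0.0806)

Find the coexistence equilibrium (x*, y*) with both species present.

x* ≈ 10.3, y* ≈ 13.9

From dy/dt = 0 with y > 0: 0.0078x* = 0.0806, so x* = 10.3.
Substitute into dx/dt = 0: 0.672(1 - 10.3/36.6) = 0.0346y*.
The bracket is 0.718, giving y* = 0.482/0.0346 = 13.9.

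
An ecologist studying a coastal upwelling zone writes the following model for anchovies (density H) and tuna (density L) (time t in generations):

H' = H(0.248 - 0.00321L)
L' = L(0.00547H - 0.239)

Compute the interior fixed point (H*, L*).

H* ≈ 43.7, L* ≈ 77.3

Set dL/dt = 0 with L > 0: 0.00547H - 0.239 = 0, so H* = 0.239/0.00547 = 43.7.
Set dH/dt = 0 with H > 0: 0.248 - 0.00321L = 0, so L* = 0.248/0.00321 = 77.3.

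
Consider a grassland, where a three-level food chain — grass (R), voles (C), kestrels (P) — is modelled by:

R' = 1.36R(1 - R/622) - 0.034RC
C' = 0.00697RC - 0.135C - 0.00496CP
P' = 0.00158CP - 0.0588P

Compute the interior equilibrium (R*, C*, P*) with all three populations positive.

From dP/dt = 0: 0.00158C* = 0.0588, so C* = 37.2.
From dR/dt = 0: 1.36(1 - R*/622) = 0.034·37.2, giving R* = 622·(1 - 0.93) = 43.3.
From dC/dt = 0: 0.00697·43.3 - 0.135 = 0.00496P*, so P* = 0.167/0.00496 = 33.6.

R* ≈ 43.3, C* ≈ 37.2, P* ≈ 33.6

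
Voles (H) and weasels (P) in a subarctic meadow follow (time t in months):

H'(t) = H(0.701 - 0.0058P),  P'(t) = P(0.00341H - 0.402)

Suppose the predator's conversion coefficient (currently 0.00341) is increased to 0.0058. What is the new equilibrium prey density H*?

At the interior fixed point, setting dP/dt = 0 with P > 0 fixes H* = (predator death rate)/(HP coefficient) — independent of the other coefficients.
With the change, H* = 0.402/0.0058 = 69.3; it falls from 118.

H* ≈ 69.3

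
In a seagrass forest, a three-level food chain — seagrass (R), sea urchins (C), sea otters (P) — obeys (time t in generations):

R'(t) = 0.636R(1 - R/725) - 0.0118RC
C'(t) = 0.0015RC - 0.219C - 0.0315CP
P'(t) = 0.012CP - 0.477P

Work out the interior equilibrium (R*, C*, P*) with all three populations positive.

R* ≈ 190, C* ≈ 39.8, P* ≈ 2.11

From dP/dt = 0: 0.012C* = 0.477, so C* = 39.8.
From dR/dt = 0: 0.636(1 - R*/725) = 0.0118·39.8, giving R* = 725·(1 - 0.737) = 190.
From dC/dt = 0: 0.0015·190 - 0.219 = 0.0315P*, so P* = 0.0665/0.0315 = 2.11.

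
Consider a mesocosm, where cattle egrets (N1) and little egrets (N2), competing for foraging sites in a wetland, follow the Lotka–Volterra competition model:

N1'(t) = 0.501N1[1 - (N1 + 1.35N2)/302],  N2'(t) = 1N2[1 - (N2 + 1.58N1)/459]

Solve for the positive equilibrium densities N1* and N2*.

N1* ≈ 280, N2* ≈ 16

Setting both brackets to zero gives the nullclines N1 + 1.35N2 = 302 and 1.58N1 + N2 = 459.
Substituting N2 = 459 - 1.58N1 into the first: N1(1 - 1.35·1.58) = 302 - 1.35·459.
So N1* = -318/-1.13 = 280, and then N2* = 459 - 1.58·280 = 16.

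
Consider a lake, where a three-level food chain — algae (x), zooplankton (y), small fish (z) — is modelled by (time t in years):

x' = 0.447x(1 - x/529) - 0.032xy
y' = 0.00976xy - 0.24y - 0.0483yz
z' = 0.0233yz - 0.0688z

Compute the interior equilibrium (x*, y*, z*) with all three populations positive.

x* ≈ 417, y* ≈ 2.95, z* ≈ 79.3

From dz/dt = 0: 0.0233y* = 0.0688, so y* = 2.95.
From dx/dt = 0: 0.447(1 - x*/529) = 0.032·2.95, giving x* = 529·(1 - 0.211) = 417.
From dy/dt = 0: 0.00976·417 - 0.24 = 0.0483z*, so z* = 3.83/0.0483 = 79.3.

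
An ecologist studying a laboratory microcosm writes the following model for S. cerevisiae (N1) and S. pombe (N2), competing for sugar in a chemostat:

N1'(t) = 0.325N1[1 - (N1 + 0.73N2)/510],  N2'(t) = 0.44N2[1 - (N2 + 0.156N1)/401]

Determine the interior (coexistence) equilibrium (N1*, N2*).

Setting both brackets to zero gives the nullclines N1 + 0.73N2 = 510 and 0.156N1 + N2 = 401.
Substituting N2 = 401 - 0.156N1 into the first: N1(1 - 0.73·0.156) = 510 - 0.73·401.
So N1* = 217/0.886 = 245, and then N2* = 401 - 0.156·245 = 363.

N1* ≈ 245, N2* ≈ 363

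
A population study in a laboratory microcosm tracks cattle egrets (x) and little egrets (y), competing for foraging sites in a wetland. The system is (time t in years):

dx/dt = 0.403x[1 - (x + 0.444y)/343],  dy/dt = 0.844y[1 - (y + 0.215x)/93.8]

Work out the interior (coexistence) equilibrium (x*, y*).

x* ≈ 333, y* ≈ 22.2

Setting both brackets to zero gives the nullclines x + 0.444y = 343 and 0.215x + y = 93.8.
Substituting y = 93.8 - 0.215x into the first: x(1 - 0.444·0.215) = 343 - 0.444·93.8.
So x* = 301/0.905 = 333, and then y* = 93.8 - 0.215·333 = 22.2.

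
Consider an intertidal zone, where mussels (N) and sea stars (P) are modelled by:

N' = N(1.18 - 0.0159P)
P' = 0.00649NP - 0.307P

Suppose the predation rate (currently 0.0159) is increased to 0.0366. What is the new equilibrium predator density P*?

At the interior fixed point, setting dN/dt = 0 with N > 0 fixes P* = (prey growth rate)/(NP coefficient) — independent of the other coefficients.
With the change, P* = 1.18/0.0366 = 32.2; it falls from 74.2.

P* ≈ 32.2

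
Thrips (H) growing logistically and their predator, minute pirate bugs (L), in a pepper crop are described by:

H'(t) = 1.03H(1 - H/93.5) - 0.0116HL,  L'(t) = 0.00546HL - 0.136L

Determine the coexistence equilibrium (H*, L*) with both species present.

H* ≈ 24.9, L* ≈ 65.1

From dL/dt = 0 with L > 0: 0.00546H* = 0.136, so H* = 24.9.
Substitute into dH/dt = 0: 1.03(1 - 24.9/93.5) = 0.0116L*.
The bracket is 0.734, giving L* = 0.756/0.0116 = 65.1.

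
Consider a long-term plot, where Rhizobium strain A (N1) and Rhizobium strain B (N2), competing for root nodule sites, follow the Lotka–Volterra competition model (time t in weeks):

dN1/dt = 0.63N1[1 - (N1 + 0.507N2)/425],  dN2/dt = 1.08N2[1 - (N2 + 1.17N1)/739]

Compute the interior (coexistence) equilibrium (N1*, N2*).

N1* ≈ 124, N2* ≈ 594

Setting both brackets to zero gives the nullclines N1 + 0.507N2 = 425 and 1.17N1 + N2 = 739.
Substituting N2 = 739 - 1.17N1 into the first: N1(1 - 0.507·1.17) = 425 - 0.507·739.
So N1* = 50.3/0.407 = 124, and then N2* = 739 - 1.17·124 = 594.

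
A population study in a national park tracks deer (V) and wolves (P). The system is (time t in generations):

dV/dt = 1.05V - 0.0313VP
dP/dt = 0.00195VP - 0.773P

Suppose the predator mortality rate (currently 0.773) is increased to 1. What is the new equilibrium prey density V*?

V* ≈ 513

At the interior fixed point, setting dP/dt = 0 with P > 0 fixes V* = (predator death rate)/(VP coefficient) — independent of the other coefficients.
With the change, V* = 1/0.00195 = 513; it rises from 396.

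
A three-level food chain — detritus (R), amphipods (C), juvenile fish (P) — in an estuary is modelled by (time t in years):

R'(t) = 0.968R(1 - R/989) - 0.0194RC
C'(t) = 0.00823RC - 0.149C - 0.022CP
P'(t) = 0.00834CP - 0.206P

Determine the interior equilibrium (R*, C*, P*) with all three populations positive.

R* ≈ 499, C* ≈ 24.7, P* ≈ 180

From dP/dt = 0: 0.00834C* = 0.206, so C* = 24.7.
From dR/dt = 0: 0.968(1 - R*/989) = 0.0194·24.7, giving R* = 989·(1 - 0.495) = 499.
From dC/dt = 0: 0.00823·499 - 0.149 = 0.022P*, so P* = 3.96/0.022 = 180.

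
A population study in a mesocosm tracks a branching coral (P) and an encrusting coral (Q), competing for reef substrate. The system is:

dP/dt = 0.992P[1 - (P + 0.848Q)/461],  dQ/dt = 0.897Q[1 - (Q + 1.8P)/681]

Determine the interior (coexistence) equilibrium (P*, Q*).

Setting both brackets to zero gives the nullclines P + 0.848Q = 461 and 1.8P + Q = 681.
Substituting Q = 681 - 1.8P into the first: P(1 - 0.848·1.8) = 461 - 0.848·681.
So P* = -116/-0.526 = 221, and then Q* = 681 - 1.8·221 = 283.

P* ≈ 221, Q* ≈ 283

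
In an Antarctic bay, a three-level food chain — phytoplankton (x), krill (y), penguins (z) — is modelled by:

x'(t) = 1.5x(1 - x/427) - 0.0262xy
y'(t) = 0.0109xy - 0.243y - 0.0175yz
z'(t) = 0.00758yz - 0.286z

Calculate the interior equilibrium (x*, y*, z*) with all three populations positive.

From dz/dt = 0: 0.00758y* = 0.286, so y* = 37.7.
From dx/dt = 0: 1.5(1 - x*/427) = 0.0262·37.7, giving x* = 427·(1 - 0.659) = 146.
From dy/dt = 0: 0.0109·146 - 0.243 = 0.0175z*, so z* = 1.34/0.0175 = 76.8.

x* ≈ 146, y* ≈ 37.7, z* ≈ 76.8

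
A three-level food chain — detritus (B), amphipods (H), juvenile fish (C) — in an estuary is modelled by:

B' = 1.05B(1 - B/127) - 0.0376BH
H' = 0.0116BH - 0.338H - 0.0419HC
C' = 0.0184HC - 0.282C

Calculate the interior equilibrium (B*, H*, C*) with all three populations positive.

B* ≈ 57.3, H* ≈ 15.3, C* ≈ 7.8

From dC/dt = 0: 0.0184H* = 0.282, so H* = 15.3.
From dB/dt = 0: 1.05(1 - B*/127) = 0.0376·15.3, giving B* = 127·(1 - 0.549) = 57.3.
From dH/dt = 0: 0.0116·57.3 - 0.338 = 0.0419C*, so C* = 0.327/0.0419 = 7.8.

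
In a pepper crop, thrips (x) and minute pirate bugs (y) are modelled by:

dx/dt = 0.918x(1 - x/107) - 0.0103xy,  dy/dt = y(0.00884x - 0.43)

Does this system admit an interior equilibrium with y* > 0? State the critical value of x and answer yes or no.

The predator equation gives dy/dt > 0 only when x > 0.43/0.00884 = 48.6.
Without the predator, x → K = 107. Since 107 > 48.6, the predator can invade and persist.

Threshold x = 48.6; K > 48.6, so yes, the predator persists.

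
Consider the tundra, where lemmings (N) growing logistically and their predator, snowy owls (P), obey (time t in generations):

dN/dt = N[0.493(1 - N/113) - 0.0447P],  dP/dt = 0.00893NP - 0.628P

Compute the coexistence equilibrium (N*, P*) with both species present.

From dP/dt = 0 with P > 0: 0.00893N* = 0.628, so N* = 70.3.
Substitute into dN/dt = 0: 0.493(1 - 70.3/113) = 0.0447P*.
The bracket is 0.378, giving P* = 0.186/0.0447 = 4.17.

N* ≈ 70.3, P* ≈ 4.17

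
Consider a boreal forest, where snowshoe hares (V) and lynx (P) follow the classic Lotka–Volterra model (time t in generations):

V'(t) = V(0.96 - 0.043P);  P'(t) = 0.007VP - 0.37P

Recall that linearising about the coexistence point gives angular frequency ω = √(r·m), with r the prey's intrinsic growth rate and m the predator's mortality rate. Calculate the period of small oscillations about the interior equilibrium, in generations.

T ≈ 10.5 generations

Here r = 0.96 and m = 0.37, so r·m = 0.355.
ω = √0.355 = 0.596 per generation, hence T = 2π/ω ≈ 10.5 generations.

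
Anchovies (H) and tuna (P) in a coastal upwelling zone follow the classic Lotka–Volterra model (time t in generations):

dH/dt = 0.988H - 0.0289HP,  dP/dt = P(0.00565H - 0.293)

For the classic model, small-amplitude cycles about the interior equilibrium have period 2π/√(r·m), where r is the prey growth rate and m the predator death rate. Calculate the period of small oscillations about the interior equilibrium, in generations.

Here r = 0.988 and m = 0.293, so r·m = 0.289.
ω = √0.289 = 0.538 per generation, hence T = 2π/ω ≈ 11.7 generations.

T ≈ 11.7 generations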